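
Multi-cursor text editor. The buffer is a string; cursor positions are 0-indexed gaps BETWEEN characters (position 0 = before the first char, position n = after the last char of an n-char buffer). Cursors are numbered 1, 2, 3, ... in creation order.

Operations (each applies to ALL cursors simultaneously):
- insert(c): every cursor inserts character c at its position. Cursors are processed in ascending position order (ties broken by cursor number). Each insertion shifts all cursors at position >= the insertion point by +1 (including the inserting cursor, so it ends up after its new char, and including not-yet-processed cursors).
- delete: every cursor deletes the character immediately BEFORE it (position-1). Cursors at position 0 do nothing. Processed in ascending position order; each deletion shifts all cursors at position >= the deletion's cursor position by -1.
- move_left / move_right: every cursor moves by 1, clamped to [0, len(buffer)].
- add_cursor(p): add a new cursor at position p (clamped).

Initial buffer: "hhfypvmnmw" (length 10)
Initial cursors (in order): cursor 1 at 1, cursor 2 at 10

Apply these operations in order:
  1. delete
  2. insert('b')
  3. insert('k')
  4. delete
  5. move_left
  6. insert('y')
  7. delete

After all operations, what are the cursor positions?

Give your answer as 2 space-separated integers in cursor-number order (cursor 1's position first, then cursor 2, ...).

Answer: 0 9

Derivation:
After op 1 (delete): buffer="hfypvmnm" (len 8), cursors c1@0 c2@8, authorship ........
After op 2 (insert('b')): buffer="bhfypvmnmb" (len 10), cursors c1@1 c2@10, authorship 1........2
After op 3 (insert('k')): buffer="bkhfypvmnmbk" (len 12), cursors c1@2 c2@12, authorship 11........22
After op 4 (delete): buffer="bhfypvmnmb" (len 10), cursors c1@1 c2@10, authorship 1........2
After op 5 (move_left): buffer="bhfypvmnmb" (len 10), cursors c1@0 c2@9, authorship 1........2
After op 6 (insert('y')): buffer="ybhfypvmnmyb" (len 12), cursors c1@1 c2@11, authorship 11........22
After op 7 (delete): buffer="bhfypvmnmb" (len 10), cursors c1@0 c2@9, authorship 1........2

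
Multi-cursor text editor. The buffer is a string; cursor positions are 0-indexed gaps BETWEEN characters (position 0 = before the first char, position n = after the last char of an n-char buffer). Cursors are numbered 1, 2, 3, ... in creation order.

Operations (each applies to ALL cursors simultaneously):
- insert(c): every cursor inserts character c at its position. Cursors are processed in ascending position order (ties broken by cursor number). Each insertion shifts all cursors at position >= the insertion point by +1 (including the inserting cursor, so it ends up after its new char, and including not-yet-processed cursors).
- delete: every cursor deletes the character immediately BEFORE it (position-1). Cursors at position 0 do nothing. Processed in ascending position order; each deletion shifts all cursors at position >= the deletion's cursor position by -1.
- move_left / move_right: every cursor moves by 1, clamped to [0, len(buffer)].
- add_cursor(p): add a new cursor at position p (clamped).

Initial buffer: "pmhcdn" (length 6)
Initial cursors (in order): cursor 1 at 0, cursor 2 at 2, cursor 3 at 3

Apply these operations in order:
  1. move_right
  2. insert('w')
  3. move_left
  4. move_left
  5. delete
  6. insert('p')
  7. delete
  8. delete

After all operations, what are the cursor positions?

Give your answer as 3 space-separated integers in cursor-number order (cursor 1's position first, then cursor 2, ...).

After op 1 (move_right): buffer="pmhcdn" (len 6), cursors c1@1 c2@3 c3@4, authorship ......
After op 2 (insert('w')): buffer="pwmhwcwdn" (len 9), cursors c1@2 c2@5 c3@7, authorship .1..2.3..
After op 3 (move_left): buffer="pwmhwcwdn" (len 9), cursors c1@1 c2@4 c3@6, authorship .1..2.3..
After op 4 (move_left): buffer="pwmhwcwdn" (len 9), cursors c1@0 c2@3 c3@5, authorship .1..2.3..
After op 5 (delete): buffer="pwhcwdn" (len 7), cursors c1@0 c2@2 c3@3, authorship .1..3..
After op 6 (insert('p')): buffer="ppwphpcwdn" (len 10), cursors c1@1 c2@4 c3@6, authorship 1.12.3.3..
After op 7 (delete): buffer="pwhcwdn" (len 7), cursors c1@0 c2@2 c3@3, authorship .1..3..
After op 8 (delete): buffer="pcwdn" (len 5), cursors c1@0 c2@1 c3@1, authorship ..3..

Answer: 0 1 1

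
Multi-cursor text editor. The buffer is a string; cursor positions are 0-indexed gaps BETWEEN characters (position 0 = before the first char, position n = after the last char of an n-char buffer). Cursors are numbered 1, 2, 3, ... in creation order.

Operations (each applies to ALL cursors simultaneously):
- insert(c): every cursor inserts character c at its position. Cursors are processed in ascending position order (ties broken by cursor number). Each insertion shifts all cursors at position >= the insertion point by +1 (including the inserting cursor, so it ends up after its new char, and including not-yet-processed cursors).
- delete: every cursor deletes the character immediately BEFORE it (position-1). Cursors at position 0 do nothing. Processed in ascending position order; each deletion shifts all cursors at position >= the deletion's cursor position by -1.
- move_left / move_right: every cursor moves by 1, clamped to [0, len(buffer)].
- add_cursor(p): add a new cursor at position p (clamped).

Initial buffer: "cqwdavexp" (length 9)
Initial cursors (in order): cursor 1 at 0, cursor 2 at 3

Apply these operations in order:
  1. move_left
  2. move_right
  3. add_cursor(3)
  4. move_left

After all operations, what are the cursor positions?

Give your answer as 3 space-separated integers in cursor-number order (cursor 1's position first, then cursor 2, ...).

After op 1 (move_left): buffer="cqwdavexp" (len 9), cursors c1@0 c2@2, authorship .........
After op 2 (move_right): buffer="cqwdavexp" (len 9), cursors c1@1 c2@3, authorship .........
After op 3 (add_cursor(3)): buffer="cqwdavexp" (len 9), cursors c1@1 c2@3 c3@3, authorship .........
After op 4 (move_left): buffer="cqwdavexp" (len 9), cursors c1@0 c2@2 c3@2, authorship .........

Answer: 0 2 2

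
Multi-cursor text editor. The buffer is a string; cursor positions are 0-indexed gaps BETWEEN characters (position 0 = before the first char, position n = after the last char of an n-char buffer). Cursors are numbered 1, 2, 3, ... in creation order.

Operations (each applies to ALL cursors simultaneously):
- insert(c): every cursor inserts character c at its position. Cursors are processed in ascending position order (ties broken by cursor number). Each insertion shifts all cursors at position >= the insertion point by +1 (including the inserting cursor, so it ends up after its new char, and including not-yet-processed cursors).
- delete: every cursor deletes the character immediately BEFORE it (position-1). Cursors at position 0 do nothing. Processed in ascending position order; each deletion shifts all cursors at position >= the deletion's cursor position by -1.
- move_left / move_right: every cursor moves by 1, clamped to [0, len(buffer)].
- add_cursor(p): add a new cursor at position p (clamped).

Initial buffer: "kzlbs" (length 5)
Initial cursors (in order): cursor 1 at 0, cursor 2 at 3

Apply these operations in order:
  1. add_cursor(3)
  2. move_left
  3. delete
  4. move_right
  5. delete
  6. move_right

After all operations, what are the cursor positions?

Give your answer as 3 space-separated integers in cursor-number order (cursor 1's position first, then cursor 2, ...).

Answer: 1 1 1

Derivation:
After op 1 (add_cursor(3)): buffer="kzlbs" (len 5), cursors c1@0 c2@3 c3@3, authorship .....
After op 2 (move_left): buffer="kzlbs" (len 5), cursors c1@0 c2@2 c3@2, authorship .....
After op 3 (delete): buffer="lbs" (len 3), cursors c1@0 c2@0 c3@0, authorship ...
After op 4 (move_right): buffer="lbs" (len 3), cursors c1@1 c2@1 c3@1, authorship ...
After op 5 (delete): buffer="bs" (len 2), cursors c1@0 c2@0 c3@0, authorship ..
After op 6 (move_right): buffer="bs" (len 2), cursors c1@1 c2@1 c3@1, authorship ..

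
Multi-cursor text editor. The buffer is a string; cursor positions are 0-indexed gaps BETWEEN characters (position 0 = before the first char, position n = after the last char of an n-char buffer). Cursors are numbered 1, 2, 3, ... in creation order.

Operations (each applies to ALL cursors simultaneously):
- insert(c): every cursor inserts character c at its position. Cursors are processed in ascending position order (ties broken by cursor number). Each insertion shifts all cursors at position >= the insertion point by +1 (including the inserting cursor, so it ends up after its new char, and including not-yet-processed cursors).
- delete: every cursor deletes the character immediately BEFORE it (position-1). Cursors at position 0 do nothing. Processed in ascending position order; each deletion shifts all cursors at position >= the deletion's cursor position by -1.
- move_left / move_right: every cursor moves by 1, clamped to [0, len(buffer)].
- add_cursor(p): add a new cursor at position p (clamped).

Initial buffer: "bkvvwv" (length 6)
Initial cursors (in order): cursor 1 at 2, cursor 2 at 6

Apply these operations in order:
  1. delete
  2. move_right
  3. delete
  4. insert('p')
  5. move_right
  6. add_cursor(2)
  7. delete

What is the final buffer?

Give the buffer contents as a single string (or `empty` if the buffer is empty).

After op 1 (delete): buffer="bvvw" (len 4), cursors c1@1 c2@4, authorship ....
After op 2 (move_right): buffer="bvvw" (len 4), cursors c1@2 c2@4, authorship ....
After op 3 (delete): buffer="bv" (len 2), cursors c1@1 c2@2, authorship ..
After op 4 (insert('p')): buffer="bpvp" (len 4), cursors c1@2 c2@4, authorship .1.2
After op 5 (move_right): buffer="bpvp" (len 4), cursors c1@3 c2@4, authorship .1.2
After op 6 (add_cursor(2)): buffer="bpvp" (len 4), cursors c3@2 c1@3 c2@4, authorship .1.2
After op 7 (delete): buffer="b" (len 1), cursors c1@1 c2@1 c3@1, authorship .

Answer: b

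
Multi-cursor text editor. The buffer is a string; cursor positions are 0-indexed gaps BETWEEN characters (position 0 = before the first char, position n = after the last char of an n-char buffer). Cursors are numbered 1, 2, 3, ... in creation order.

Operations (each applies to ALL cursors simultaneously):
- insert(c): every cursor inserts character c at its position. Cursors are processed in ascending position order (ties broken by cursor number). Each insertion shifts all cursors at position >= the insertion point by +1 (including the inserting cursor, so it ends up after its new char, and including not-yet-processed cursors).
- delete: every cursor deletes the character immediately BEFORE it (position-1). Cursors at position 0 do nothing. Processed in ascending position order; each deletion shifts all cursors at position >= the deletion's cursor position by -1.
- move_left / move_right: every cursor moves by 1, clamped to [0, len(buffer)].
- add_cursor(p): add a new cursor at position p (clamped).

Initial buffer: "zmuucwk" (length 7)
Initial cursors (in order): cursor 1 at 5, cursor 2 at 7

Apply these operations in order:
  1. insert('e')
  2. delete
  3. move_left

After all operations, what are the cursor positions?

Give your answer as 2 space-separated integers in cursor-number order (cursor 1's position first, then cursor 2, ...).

After op 1 (insert('e')): buffer="zmuucewke" (len 9), cursors c1@6 c2@9, authorship .....1..2
After op 2 (delete): buffer="zmuucwk" (len 7), cursors c1@5 c2@7, authorship .......
After op 3 (move_left): buffer="zmuucwk" (len 7), cursors c1@4 c2@6, authorship .......

Answer: 4 6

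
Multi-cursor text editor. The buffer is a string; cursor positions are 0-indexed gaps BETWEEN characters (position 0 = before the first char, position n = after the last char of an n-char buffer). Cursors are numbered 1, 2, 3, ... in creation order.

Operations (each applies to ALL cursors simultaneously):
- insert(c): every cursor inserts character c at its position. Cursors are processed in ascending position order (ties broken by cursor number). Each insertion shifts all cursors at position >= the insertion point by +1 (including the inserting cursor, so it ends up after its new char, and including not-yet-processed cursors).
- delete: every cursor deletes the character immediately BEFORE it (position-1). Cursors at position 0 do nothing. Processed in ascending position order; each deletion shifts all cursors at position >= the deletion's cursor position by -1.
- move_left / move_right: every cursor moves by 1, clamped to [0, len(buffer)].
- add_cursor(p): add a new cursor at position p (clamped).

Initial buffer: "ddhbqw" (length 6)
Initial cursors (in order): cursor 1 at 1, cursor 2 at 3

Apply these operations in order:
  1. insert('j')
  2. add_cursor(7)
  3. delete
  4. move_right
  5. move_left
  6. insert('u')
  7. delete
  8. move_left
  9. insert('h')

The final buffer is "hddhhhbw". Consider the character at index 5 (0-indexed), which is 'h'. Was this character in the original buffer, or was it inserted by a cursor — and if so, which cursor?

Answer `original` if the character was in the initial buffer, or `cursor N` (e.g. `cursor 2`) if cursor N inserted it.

Answer: cursor 3

Derivation:
After op 1 (insert('j')): buffer="djdhjbqw" (len 8), cursors c1@2 c2@5, authorship .1..2...
After op 2 (add_cursor(7)): buffer="djdhjbqw" (len 8), cursors c1@2 c2@5 c3@7, authorship .1..2...
After op 3 (delete): buffer="ddhbw" (len 5), cursors c1@1 c2@3 c3@4, authorship .....
After op 4 (move_right): buffer="ddhbw" (len 5), cursors c1@2 c2@4 c3@5, authorship .....
After op 5 (move_left): buffer="ddhbw" (len 5), cursors c1@1 c2@3 c3@4, authorship .....
After op 6 (insert('u')): buffer="dudhubuw" (len 8), cursors c1@2 c2@5 c3@7, authorship .1..2.3.
After op 7 (delete): buffer="ddhbw" (len 5), cursors c1@1 c2@3 c3@4, authorship .....
After op 8 (move_left): buffer="ddhbw" (len 5), cursors c1@0 c2@2 c3@3, authorship .....
After op 9 (insert('h')): buffer="hddhhhbw" (len 8), cursors c1@1 c2@4 c3@6, authorship 1..2.3..
Authorship (.=original, N=cursor N): 1 . . 2 . 3 . .
Index 5: author = 3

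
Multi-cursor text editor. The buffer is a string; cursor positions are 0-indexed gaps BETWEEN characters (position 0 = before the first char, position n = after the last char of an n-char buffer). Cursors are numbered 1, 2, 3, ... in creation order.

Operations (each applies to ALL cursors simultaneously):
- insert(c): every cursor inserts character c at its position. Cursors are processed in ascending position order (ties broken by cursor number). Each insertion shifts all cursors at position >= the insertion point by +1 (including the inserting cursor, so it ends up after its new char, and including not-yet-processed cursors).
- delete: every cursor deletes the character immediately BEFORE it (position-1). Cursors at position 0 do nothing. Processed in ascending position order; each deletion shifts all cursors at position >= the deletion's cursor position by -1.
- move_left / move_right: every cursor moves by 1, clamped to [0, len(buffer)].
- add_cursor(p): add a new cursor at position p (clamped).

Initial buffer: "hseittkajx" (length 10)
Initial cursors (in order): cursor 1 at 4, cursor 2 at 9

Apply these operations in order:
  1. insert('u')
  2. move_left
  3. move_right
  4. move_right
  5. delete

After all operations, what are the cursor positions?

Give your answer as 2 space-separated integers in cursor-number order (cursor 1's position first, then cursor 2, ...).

After op 1 (insert('u')): buffer="hseiuttkajux" (len 12), cursors c1@5 c2@11, authorship ....1.....2.
After op 2 (move_left): buffer="hseiuttkajux" (len 12), cursors c1@4 c2@10, authorship ....1.....2.
After op 3 (move_right): buffer="hseiuttkajux" (len 12), cursors c1@5 c2@11, authorship ....1.....2.
After op 4 (move_right): buffer="hseiuttkajux" (len 12), cursors c1@6 c2@12, authorship ....1.....2.
After op 5 (delete): buffer="hseiutkaju" (len 10), cursors c1@5 c2@10, authorship ....1....2

Answer: 5 10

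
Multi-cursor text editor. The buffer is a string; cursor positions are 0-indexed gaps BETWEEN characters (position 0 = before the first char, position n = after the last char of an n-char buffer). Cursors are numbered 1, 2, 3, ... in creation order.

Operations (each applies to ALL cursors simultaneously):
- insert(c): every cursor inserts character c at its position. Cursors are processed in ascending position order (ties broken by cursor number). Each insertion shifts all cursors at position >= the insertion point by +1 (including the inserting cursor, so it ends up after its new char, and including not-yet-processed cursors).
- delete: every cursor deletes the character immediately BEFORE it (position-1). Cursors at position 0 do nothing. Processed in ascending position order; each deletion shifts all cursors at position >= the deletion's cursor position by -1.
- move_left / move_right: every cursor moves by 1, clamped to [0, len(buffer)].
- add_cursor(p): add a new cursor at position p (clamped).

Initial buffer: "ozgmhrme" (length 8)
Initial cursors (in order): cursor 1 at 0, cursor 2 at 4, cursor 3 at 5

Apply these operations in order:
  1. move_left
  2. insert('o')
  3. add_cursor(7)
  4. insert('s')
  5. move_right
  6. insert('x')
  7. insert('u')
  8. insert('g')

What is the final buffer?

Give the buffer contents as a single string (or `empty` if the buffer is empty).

After op 1 (move_left): buffer="ozgmhrme" (len 8), cursors c1@0 c2@3 c3@4, authorship ........
After op 2 (insert('o')): buffer="oozgomohrme" (len 11), cursors c1@1 c2@5 c3@7, authorship 1...2.3....
After op 3 (add_cursor(7)): buffer="oozgomohrme" (len 11), cursors c1@1 c2@5 c3@7 c4@7, authorship 1...2.3....
After op 4 (insert('s')): buffer="osozgosmosshrme" (len 15), cursors c1@2 c2@7 c3@11 c4@11, authorship 11...22.334....
After op 5 (move_right): buffer="osozgosmosshrme" (len 15), cursors c1@3 c2@8 c3@12 c4@12, authorship 11...22.334....
After op 6 (insert('x')): buffer="osoxzgosmxosshxxrme" (len 19), cursors c1@4 c2@10 c3@16 c4@16, authorship 11.1..22.2334.34...
After op 7 (insert('u')): buffer="osoxuzgosmxuosshxxuurme" (len 23), cursors c1@5 c2@12 c3@20 c4@20, authorship 11.11..22.22334.3434...
After op 8 (insert('g')): buffer="osoxugzgosmxugosshxxuuggrme" (len 27), cursors c1@6 c2@14 c3@24 c4@24, authorship 11.111..22.222334.343434...

Answer: osoxugzgosmxugosshxxuuggrme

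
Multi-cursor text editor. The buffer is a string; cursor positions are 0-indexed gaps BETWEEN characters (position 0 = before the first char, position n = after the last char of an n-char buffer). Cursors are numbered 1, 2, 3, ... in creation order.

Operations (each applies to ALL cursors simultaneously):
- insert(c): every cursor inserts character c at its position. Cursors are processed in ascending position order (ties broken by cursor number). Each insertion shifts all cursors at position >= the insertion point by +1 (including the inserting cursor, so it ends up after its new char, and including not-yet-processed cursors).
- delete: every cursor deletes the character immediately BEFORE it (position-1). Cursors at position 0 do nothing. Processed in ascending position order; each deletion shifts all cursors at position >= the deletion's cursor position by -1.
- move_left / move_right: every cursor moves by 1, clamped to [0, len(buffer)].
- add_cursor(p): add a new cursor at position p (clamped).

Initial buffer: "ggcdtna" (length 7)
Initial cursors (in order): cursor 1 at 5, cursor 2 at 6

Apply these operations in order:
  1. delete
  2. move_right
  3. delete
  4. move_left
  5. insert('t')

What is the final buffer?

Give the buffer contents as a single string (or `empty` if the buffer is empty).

After op 1 (delete): buffer="ggcda" (len 5), cursors c1@4 c2@4, authorship .....
After op 2 (move_right): buffer="ggcda" (len 5), cursors c1@5 c2@5, authorship .....
After op 3 (delete): buffer="ggc" (len 3), cursors c1@3 c2@3, authorship ...
After op 4 (move_left): buffer="ggc" (len 3), cursors c1@2 c2@2, authorship ...
After op 5 (insert('t')): buffer="ggttc" (len 5), cursors c1@4 c2@4, authorship ..12.

Answer: ggttc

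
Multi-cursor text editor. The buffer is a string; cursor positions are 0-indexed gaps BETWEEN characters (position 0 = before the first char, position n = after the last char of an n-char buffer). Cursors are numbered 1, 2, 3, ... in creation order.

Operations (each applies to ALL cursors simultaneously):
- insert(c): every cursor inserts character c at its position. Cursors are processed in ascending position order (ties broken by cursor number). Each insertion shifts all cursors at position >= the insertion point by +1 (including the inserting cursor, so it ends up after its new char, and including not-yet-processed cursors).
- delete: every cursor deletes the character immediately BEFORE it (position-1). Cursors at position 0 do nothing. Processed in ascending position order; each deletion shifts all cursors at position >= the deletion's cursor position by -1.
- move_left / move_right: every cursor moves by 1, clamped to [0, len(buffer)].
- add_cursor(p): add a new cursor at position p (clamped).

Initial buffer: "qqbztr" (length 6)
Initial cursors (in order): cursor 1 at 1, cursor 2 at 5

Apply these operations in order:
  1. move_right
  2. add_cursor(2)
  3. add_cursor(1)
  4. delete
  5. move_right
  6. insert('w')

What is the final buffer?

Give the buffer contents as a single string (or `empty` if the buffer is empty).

Answer: bwwwztw

Derivation:
After op 1 (move_right): buffer="qqbztr" (len 6), cursors c1@2 c2@6, authorship ......
After op 2 (add_cursor(2)): buffer="qqbztr" (len 6), cursors c1@2 c3@2 c2@6, authorship ......
After op 3 (add_cursor(1)): buffer="qqbztr" (len 6), cursors c4@1 c1@2 c3@2 c2@6, authorship ......
After op 4 (delete): buffer="bzt" (len 3), cursors c1@0 c3@0 c4@0 c2@3, authorship ...
After op 5 (move_right): buffer="bzt" (len 3), cursors c1@1 c3@1 c4@1 c2@3, authorship ...
After op 6 (insert('w')): buffer="bwwwztw" (len 7), cursors c1@4 c3@4 c4@4 c2@7, authorship .134..2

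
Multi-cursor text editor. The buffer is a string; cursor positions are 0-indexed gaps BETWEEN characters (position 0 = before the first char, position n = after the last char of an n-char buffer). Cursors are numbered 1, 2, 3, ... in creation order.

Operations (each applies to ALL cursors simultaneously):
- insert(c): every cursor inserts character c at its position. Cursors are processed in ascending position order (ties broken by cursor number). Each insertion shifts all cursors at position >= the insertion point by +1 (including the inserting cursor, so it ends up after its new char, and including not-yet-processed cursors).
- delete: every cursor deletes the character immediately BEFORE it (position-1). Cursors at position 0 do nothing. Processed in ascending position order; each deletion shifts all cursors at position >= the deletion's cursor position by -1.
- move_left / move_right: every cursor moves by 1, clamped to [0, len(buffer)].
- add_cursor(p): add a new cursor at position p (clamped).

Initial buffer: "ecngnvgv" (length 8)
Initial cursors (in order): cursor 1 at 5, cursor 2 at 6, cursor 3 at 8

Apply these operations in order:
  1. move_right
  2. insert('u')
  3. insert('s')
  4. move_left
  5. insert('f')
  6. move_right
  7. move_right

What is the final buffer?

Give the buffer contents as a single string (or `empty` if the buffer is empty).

After op 1 (move_right): buffer="ecngnvgv" (len 8), cursors c1@6 c2@7 c3@8, authorship ........
After op 2 (insert('u')): buffer="ecngnvuguvu" (len 11), cursors c1@7 c2@9 c3@11, authorship ......1.2.3
After op 3 (insert('s')): buffer="ecngnvusgusvus" (len 14), cursors c1@8 c2@11 c3@14, authorship ......11.22.33
After op 4 (move_left): buffer="ecngnvusgusvus" (len 14), cursors c1@7 c2@10 c3@13, authorship ......11.22.33
After op 5 (insert('f')): buffer="ecngnvufsgufsvufs" (len 17), cursors c1@8 c2@12 c3@16, authorship ......111.222.333
After op 6 (move_right): buffer="ecngnvufsgufsvufs" (len 17), cursors c1@9 c2@13 c3@17, authorship ......111.222.333
After op 7 (move_right): buffer="ecngnvufsgufsvufs" (len 17), cursors c1@10 c2@14 c3@17, authorship ......111.222.333

Answer: ecngnvufsgufsvufs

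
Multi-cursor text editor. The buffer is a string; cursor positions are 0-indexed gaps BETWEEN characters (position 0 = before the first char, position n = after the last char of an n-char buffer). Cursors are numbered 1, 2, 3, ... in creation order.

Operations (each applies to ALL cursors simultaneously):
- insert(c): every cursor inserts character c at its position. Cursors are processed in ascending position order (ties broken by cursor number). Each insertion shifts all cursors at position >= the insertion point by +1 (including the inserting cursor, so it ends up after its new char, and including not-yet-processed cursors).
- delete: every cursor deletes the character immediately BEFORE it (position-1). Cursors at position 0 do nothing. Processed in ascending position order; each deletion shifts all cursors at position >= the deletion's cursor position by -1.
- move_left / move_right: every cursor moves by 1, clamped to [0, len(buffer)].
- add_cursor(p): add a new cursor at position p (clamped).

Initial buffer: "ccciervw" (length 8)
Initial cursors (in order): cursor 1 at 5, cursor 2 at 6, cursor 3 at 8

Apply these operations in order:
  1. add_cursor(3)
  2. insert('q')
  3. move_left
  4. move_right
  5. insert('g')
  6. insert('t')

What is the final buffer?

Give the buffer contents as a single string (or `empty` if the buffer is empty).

Answer: cccqgtieqgtrqgtvwqgt

Derivation:
After op 1 (add_cursor(3)): buffer="ccciervw" (len 8), cursors c4@3 c1@5 c2@6 c3@8, authorship ........
After op 2 (insert('q')): buffer="cccqieqrqvwq" (len 12), cursors c4@4 c1@7 c2@9 c3@12, authorship ...4..1.2..3
After op 3 (move_left): buffer="cccqieqrqvwq" (len 12), cursors c4@3 c1@6 c2@8 c3@11, authorship ...4..1.2..3
After op 4 (move_right): buffer="cccqieqrqvwq" (len 12), cursors c4@4 c1@7 c2@9 c3@12, authorship ...4..1.2..3
After op 5 (insert('g')): buffer="cccqgieqgrqgvwqg" (len 16), cursors c4@5 c1@9 c2@12 c3@16, authorship ...44..11.22..33
After op 6 (insert('t')): buffer="cccqgtieqgtrqgtvwqgt" (len 20), cursors c4@6 c1@11 c2@15 c3@20, authorship ...444..111.222..333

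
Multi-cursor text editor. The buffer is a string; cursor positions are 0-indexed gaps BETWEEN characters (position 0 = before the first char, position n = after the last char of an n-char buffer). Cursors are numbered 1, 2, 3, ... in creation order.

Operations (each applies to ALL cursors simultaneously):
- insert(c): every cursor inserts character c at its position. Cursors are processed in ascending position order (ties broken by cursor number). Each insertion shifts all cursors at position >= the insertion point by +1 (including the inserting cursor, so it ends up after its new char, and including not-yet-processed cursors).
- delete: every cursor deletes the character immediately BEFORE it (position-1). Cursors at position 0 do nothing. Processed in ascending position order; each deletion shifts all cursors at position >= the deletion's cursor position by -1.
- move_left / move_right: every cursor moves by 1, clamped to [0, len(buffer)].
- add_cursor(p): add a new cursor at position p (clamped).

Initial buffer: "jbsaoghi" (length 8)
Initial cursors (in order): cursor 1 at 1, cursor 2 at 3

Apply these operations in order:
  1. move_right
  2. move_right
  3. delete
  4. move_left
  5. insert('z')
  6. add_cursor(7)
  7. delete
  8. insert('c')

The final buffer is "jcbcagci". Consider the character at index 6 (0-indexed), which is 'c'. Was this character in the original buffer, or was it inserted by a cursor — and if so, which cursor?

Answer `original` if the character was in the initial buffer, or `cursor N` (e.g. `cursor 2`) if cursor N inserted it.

Answer: cursor 3

Derivation:
After op 1 (move_right): buffer="jbsaoghi" (len 8), cursors c1@2 c2@4, authorship ........
After op 2 (move_right): buffer="jbsaoghi" (len 8), cursors c1@3 c2@5, authorship ........
After op 3 (delete): buffer="jbaghi" (len 6), cursors c1@2 c2@3, authorship ......
After op 4 (move_left): buffer="jbaghi" (len 6), cursors c1@1 c2@2, authorship ......
After op 5 (insert('z')): buffer="jzbzaghi" (len 8), cursors c1@2 c2@4, authorship .1.2....
After op 6 (add_cursor(7)): buffer="jzbzaghi" (len 8), cursors c1@2 c2@4 c3@7, authorship .1.2....
After op 7 (delete): buffer="jbagi" (len 5), cursors c1@1 c2@2 c3@4, authorship .....
After op 8 (insert('c')): buffer="jcbcagci" (len 8), cursors c1@2 c2@4 c3@7, authorship .1.2..3.
Authorship (.=original, N=cursor N): . 1 . 2 . . 3 .
Index 6: author = 3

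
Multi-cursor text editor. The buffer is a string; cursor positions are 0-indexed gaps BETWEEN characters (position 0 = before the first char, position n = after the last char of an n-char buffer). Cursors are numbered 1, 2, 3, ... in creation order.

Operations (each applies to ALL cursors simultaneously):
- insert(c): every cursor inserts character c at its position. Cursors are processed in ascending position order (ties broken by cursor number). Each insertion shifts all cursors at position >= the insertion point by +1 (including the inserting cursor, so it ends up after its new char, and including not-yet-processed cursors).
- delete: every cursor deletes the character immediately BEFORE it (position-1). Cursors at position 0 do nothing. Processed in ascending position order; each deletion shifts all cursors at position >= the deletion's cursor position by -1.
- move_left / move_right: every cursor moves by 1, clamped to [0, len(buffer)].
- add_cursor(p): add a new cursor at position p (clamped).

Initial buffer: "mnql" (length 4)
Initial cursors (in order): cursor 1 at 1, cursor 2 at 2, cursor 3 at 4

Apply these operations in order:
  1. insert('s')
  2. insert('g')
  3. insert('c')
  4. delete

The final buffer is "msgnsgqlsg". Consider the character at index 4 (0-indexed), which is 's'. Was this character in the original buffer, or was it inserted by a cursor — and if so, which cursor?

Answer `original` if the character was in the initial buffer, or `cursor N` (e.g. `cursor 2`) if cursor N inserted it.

Answer: cursor 2

Derivation:
After op 1 (insert('s')): buffer="msnsqls" (len 7), cursors c1@2 c2@4 c3@7, authorship .1.2..3
After op 2 (insert('g')): buffer="msgnsgqlsg" (len 10), cursors c1@3 c2@6 c3@10, authorship .11.22..33
After op 3 (insert('c')): buffer="msgcnsgcqlsgc" (len 13), cursors c1@4 c2@8 c3@13, authorship .111.222..333
After op 4 (delete): buffer="msgnsgqlsg" (len 10), cursors c1@3 c2@6 c3@10, authorship .11.22..33
Authorship (.=original, N=cursor N): . 1 1 . 2 2 . . 3 3
Index 4: author = 2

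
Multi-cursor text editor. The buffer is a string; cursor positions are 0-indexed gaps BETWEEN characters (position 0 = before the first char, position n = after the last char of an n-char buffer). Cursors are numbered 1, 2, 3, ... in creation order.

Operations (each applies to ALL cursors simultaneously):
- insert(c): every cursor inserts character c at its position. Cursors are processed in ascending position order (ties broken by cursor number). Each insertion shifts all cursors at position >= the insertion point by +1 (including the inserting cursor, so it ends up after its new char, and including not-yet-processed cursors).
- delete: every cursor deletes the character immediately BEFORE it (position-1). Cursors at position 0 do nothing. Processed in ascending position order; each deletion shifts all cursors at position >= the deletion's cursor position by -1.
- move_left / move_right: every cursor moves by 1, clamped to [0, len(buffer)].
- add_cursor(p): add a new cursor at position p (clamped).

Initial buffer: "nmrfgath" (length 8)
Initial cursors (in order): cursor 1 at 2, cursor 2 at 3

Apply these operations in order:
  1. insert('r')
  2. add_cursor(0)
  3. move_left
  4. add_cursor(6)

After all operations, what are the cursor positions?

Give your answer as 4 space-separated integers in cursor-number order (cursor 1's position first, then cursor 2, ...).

After op 1 (insert('r')): buffer="nmrrrfgath" (len 10), cursors c1@3 c2@5, authorship ..1.2.....
After op 2 (add_cursor(0)): buffer="nmrrrfgath" (len 10), cursors c3@0 c1@3 c2@5, authorship ..1.2.....
After op 3 (move_left): buffer="nmrrrfgath" (len 10), cursors c3@0 c1@2 c2@4, authorship ..1.2.....
After op 4 (add_cursor(6)): buffer="nmrrrfgath" (len 10), cursors c3@0 c1@2 c2@4 c4@6, authorship ..1.2.....

Answer: 2 4 0 6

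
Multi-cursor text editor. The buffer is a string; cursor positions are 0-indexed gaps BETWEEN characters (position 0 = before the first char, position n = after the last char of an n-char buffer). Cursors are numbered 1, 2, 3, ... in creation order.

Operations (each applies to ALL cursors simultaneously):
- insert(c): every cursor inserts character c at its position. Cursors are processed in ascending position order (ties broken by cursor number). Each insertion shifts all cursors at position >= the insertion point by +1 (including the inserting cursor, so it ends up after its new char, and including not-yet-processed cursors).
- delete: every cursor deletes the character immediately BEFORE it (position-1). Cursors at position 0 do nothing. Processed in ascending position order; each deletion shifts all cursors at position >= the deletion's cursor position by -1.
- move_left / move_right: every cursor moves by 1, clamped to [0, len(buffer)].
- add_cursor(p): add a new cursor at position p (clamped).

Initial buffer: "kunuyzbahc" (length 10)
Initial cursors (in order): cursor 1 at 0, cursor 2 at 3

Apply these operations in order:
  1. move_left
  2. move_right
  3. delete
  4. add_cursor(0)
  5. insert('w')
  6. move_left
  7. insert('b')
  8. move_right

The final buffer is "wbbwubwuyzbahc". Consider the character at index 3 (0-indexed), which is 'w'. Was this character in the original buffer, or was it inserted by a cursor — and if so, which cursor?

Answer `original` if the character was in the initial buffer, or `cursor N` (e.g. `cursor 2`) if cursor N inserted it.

After op 1 (move_left): buffer="kunuyzbahc" (len 10), cursors c1@0 c2@2, authorship ..........
After op 2 (move_right): buffer="kunuyzbahc" (len 10), cursors c1@1 c2@3, authorship ..........
After op 3 (delete): buffer="uuyzbahc" (len 8), cursors c1@0 c2@1, authorship ........
After op 4 (add_cursor(0)): buffer="uuyzbahc" (len 8), cursors c1@0 c3@0 c2@1, authorship ........
After op 5 (insert('w')): buffer="wwuwuyzbahc" (len 11), cursors c1@2 c3@2 c2@4, authorship 13.2.......
After op 6 (move_left): buffer="wwuwuyzbahc" (len 11), cursors c1@1 c3@1 c2@3, authorship 13.2.......
After op 7 (insert('b')): buffer="wbbwubwuyzbahc" (len 14), cursors c1@3 c3@3 c2@6, authorship 1133.22.......
After op 8 (move_right): buffer="wbbwubwuyzbahc" (len 14), cursors c1@4 c3@4 c2@7, authorship 1133.22.......
Authorship (.=original, N=cursor N): 1 1 3 3 . 2 2 . . . . . . .
Index 3: author = 3

Answer: cursor 3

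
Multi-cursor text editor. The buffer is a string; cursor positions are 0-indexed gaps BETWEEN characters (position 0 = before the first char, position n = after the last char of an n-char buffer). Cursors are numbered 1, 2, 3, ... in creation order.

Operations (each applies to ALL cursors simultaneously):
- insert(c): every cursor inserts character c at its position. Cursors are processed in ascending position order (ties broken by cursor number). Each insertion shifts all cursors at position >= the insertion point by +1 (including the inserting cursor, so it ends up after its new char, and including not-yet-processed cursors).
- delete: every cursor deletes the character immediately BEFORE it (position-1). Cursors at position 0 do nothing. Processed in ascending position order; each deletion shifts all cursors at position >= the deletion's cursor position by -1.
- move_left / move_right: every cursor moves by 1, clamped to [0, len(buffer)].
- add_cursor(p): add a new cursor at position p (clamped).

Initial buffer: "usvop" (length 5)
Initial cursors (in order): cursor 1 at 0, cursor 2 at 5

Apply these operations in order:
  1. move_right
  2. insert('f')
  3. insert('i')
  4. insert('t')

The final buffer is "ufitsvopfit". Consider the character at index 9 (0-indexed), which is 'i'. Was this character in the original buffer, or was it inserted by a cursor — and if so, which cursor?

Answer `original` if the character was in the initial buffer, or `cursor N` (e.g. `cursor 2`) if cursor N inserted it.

Answer: cursor 2

Derivation:
After op 1 (move_right): buffer="usvop" (len 5), cursors c1@1 c2@5, authorship .....
After op 2 (insert('f')): buffer="ufsvopf" (len 7), cursors c1@2 c2@7, authorship .1....2
After op 3 (insert('i')): buffer="ufisvopfi" (len 9), cursors c1@3 c2@9, authorship .11....22
After op 4 (insert('t')): buffer="ufitsvopfit" (len 11), cursors c1@4 c2@11, authorship .111....222
Authorship (.=original, N=cursor N): . 1 1 1 . . . . 2 2 2
Index 9: author = 2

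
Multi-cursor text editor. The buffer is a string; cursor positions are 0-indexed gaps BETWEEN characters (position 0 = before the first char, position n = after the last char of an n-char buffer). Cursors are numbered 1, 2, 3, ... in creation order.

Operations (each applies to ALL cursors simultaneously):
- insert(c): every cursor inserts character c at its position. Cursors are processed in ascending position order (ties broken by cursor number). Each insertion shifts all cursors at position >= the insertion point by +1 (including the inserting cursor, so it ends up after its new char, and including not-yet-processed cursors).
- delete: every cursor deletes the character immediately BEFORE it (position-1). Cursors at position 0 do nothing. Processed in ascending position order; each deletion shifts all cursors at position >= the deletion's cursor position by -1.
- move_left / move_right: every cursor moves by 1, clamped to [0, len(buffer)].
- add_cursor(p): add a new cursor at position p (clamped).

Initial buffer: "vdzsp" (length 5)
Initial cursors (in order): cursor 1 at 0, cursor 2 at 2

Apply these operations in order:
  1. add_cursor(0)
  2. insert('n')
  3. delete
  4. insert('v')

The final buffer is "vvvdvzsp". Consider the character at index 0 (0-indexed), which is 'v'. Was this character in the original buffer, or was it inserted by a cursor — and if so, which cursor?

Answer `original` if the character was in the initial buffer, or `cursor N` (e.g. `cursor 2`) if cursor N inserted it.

After op 1 (add_cursor(0)): buffer="vdzsp" (len 5), cursors c1@0 c3@0 c2@2, authorship .....
After op 2 (insert('n')): buffer="nnvdnzsp" (len 8), cursors c1@2 c3@2 c2@5, authorship 13..2...
After op 3 (delete): buffer="vdzsp" (len 5), cursors c1@0 c3@0 c2@2, authorship .....
After op 4 (insert('v')): buffer="vvvdvzsp" (len 8), cursors c1@2 c3@2 c2@5, authorship 13..2...
Authorship (.=original, N=cursor N): 1 3 . . 2 . . .
Index 0: author = 1

Answer: cursor 1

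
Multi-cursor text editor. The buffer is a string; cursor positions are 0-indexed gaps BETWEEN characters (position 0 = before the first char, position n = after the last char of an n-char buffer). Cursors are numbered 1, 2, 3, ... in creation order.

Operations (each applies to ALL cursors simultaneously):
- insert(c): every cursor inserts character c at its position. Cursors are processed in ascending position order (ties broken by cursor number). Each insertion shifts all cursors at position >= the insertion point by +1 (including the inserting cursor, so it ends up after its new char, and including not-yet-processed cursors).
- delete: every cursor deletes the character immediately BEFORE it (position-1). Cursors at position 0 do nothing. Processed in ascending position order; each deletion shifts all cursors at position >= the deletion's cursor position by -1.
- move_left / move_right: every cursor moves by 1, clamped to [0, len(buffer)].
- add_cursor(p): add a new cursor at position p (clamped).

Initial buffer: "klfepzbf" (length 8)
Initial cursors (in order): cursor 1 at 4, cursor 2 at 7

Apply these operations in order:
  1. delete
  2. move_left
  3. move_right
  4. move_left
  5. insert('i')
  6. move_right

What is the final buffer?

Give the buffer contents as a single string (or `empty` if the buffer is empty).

After op 1 (delete): buffer="klfpzf" (len 6), cursors c1@3 c2@5, authorship ......
After op 2 (move_left): buffer="klfpzf" (len 6), cursors c1@2 c2@4, authorship ......
After op 3 (move_right): buffer="klfpzf" (len 6), cursors c1@3 c2@5, authorship ......
After op 4 (move_left): buffer="klfpzf" (len 6), cursors c1@2 c2@4, authorship ......
After op 5 (insert('i')): buffer="klifpizf" (len 8), cursors c1@3 c2@6, authorship ..1..2..
After op 6 (move_right): buffer="klifpizf" (len 8), cursors c1@4 c2@7, authorship ..1..2..

Answer: klifpizf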